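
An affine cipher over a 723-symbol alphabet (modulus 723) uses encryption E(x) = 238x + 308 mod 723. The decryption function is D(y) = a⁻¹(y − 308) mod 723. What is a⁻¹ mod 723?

562

Run Euclid on (723, 238):
723 = 3×238 + 9
238 = 26×9 + 4
9 = 2×4 + 1
4 = 4×1 + 0
The gcd is 1. Working backward:
1 = 9 − 2·4
1 = −2·238 + 53·9
1 = 53·723 − 161·238
Thus 238·(-161) ≡ 1 (mod 723); reducing, -161 mod 723 = 562.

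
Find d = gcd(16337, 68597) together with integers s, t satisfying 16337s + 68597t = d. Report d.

Apply Euclid's algorithm to 68597 and 16337:
68597 = 4*16337 + 3249
16337 = 5*3249 + 92
3249 = 35*92 + 29
92 = 3*29 + 5
29 = 5*5 + 4
5 = 1*4 + 1
4 = 4*1 + 0
gcd(16337, 68597) = 1.
Back-substituting:
1 = 5 − 4
1 = −29 + 6·5
1 = 6·92 − 19·29
1 = −19·3249 + 671·92
1 = 671·16337 − 3374·3249
1 = −3374·68597 + 14167·16337
So 1 = (-3374)·68597 + (14167)·16337.

1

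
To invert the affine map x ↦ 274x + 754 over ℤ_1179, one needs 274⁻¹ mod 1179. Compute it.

142

Run Euclid on (1179, 274):
1179 = 4×274 + 83
274 = 3×83 + 25
83 = 3×25 + 8
25 = 3×8 + 1
8 = 8×1 + 0
Since gcd(274, 1179) = 1, back-substitute to write 1 as a combination:
1 = 25 − 3·8
1 = −3·83 + 10·25
1 = 10·274 − 33·83
1 = −33·1179 + 142·274
So 274·142 ≡ 1 (mod 1179).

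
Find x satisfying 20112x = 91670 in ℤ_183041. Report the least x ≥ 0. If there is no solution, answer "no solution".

First find gcd(20112, 183041):
183041 = 9*20112 + 2033
20112 = 9*2033 + 1815
2033 = 1*1815 + 218
1815 = 8*218 + 71
218 = 3*71 + 5
71 = 14*5 + 1
5 = 5*1 + 0
gcd = 1, so a unique solution mod 183041 exists.
Back-substitute for the Bézout coefficients:
1 = 71 − 14·5
1 = −14·218 + 43·71
1 = 43·1815 − 358·218
1 = −358·2033 + 401·1815
1 = 401·20112 − 3967·2033
1 = −3967·183041 + 36104·20112
So 20112·(36104) ≡ 1 (mod 183041), giving 20112⁻¹ ≡ 36104.
x ≡ 20112⁻¹·91670 ≡ 36104·91670 ≡ 89359 (mod 183041).

89359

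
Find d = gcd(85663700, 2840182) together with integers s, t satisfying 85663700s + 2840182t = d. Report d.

Repeated division:
85663700 = 30*2840182 + 458240
2840182 = 6*458240 + 90742
458240 = 5*90742 + 4530
90742 = 20*4530 + 142
4530 = 31*142 + 128
142 = 1*128 + 14
128 = 9*14 + 2
14 = 7*2 + 0
gcd(85663700, 2840182) = 2.
Working backward:
2 = 128 − 9·14
2 = −9·142 + 10·128
2 = 10·4530 − 319·142
2 = −319·90742 + 6390·4530
2 = 6390·458240 − 32269·90742
2 = −32269·2840182 + 200004·458240
2 = 200004·85663700 − 6032389·2840182
So 2 = (200004)·85663700 + (-6032389)·2840182.

2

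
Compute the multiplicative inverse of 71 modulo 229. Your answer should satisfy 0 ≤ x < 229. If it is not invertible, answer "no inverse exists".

100

Apply the Euclidean algorithm to 229 and 71:
229 = 3×71 + 16
71 = 4×16 + 7
16 = 2×7 + 2
7 = 3×2 + 1
2 = 2×1 + 0
The gcd is 1. Working backward:
1 = 7 − 3·2
1 = −3·16 + 7·7
1 = 7·71 − 31·16
1 = −31·229 + 100·71
So 71·100 ≡ 1 (mod 229).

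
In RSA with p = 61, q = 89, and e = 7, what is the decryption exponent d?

2263

φ(n) = (p−1)(q−1) = 60·88 = 5280.
Need d with 7·d ≡ 1 (mod 5280). Apply the extended Euclidean algorithm:
5280 = 754×7 + 2
7 = 3×2 + 1
2 = 2×1 + 0
Back-substitute:
1 = 7 − 3·2
1 = −3·5280 + 2263·7
So 7·2263 ≡ 1 (mod 5280), hence d = 2263.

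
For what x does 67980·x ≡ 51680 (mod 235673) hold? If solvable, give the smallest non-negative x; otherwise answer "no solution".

First find gcd(67980, 235673):
235673 = 3×67980 + 31733
67980 = 2×31733 + 4514
31733 = 7×4514 + 135
4514 = 33×135 + 59
135 = 2×59 + 17
59 = 3×17 + 8
17 = 2×8 + 1
8 = 8×1 + 0
gcd = 1, so a unique solution mod 235673 exists.
Back-substitute for the Bézout coefficients:
1 = 17 − 2·8
1 = −2·59 + 7·17
1 = 7·135 − 16·59
1 = −16·4514 + 535·135
1 = 535·31733 − 3761·4514
1 = −3761·67980 + 8057·31733
1 = 8057·235673 − 27932·67980
So 67980·(-27932) ≡ 1 (mod 235673), giving 67980⁻¹ ≡ 207741.
x ≡ 67980⁻¹·51680 ≡ 207741·51680 ≡ 207038 (mod 235673).

207038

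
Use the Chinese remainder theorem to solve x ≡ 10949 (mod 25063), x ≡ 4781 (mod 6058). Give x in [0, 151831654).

Write x = 10949 + 25063·k. Then 25063·k ≡ 4781 − 10949 ≡ 5948 (mod 6058).
Need 25063⁻¹ mod 6058. Extended Euclid on (6058, 831):
6058 = 7×831 + 241
831 = 3×241 + 108
241 = 2×108 + 25
108 = 4×25 + 8
25 = 3×8 + 1
8 = 8×1 + 0
Back-substitute:
1 = 25 − 3·8
1 = −3·108 + 13·25
1 = 13·241 − 29·108
1 = −29·831 + 100·241
1 = 100·6058 − 729·831
25063⁻¹ ≡ 5329 (mod 6058), so k ≡ 5329·5948 ≡ 1436 (mod 6058).
x = 10949 + 25063·1436 = 36001417.

36001417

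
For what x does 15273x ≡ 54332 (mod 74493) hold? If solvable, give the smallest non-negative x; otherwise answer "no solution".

no solution

gcd(15273, 74493):
74493 = 4×15273 + 13401
15273 = 1×13401 + 1872
13401 = 7×1872 + 297
1872 = 6×297 + 90
297 = 3×90 + 27
90 = 3×27 + 9
27 = 3×9 + 0
gcd = 9, but 9 ∤ 54332, so the congruence has no solution.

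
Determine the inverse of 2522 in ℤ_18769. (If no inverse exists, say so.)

gcd(18769, 2522) by repeated division:
18769 = 7*2522 + 1115
2522 = 2*1115 + 292
1115 = 3*292 + 239
292 = 1*239 + 53
239 = 4*53 + 27
53 = 1*27 + 26
27 = 1*26 + 1
26 = 26*1 + 0
Since gcd(2522, 18769) = 1, back-substitute to write 1 as a combination:
1 = 27 − 26
1 = −53 + 2·27
1 = 2·239 − 9·53
1 = −9·292 + 11·239
1 = 11·1115 − 42·292
1 = −42·2522 + 95·1115
1 = 95·18769 − 707·2522
Hence 2522⁻¹ ≡ -707 ≡ 18062 (mod 18769).

18062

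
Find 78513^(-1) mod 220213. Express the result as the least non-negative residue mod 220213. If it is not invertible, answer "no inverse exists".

gcd(220213, 78513) by repeated division:
220213 = 2*78513 + 63187
78513 = 1*63187 + 15326
63187 = 4*15326 + 1883
15326 = 8*1883 + 262
1883 = 7*262 + 49
262 = 5*49 + 17
49 = 2*17 + 15
17 = 1*15 + 2
15 = 7*2 + 1
2 = 2*1 + 0
Since gcd(78513, 220213) = 1, back-substitute to write 1 as a combination:
1 = 15 − 7·2
1 = −7·17 + 8·15
1 = 8·49 − 23·17
1 = −23·262 + 123·49
1 = 123·1883 − 884·262
1 = −884·15326 + 7195·1883
1 = 7195·63187 − 29664·15326
1 = −29664·78513 + 36859·63187
1 = 36859·220213 − 103382·78513
So 78513·(-103382) ≡ 1 (mod 220213), and -103382 ≡ 116831 (mod 220213).

116831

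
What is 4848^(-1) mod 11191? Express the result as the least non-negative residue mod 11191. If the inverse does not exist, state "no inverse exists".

8848

Run Euclid on (11191, 4848):
11191 = 2·4848 + 1495
4848 = 3·1495 + 363
1495 = 4·363 + 43
363 = 8·43 + 19
43 = 2·19 + 5
19 = 3·5 + 4
5 = 1·4 + 1
4 = 4·1 + 0
gcd = 1, so the inverse exists. Back-substitute:
1 = 5 − 4
1 = −19 + 4·5
1 = 4·43 − 9·19
1 = −9·363 + 76·43
1 = 76·1495 − 313·363
1 = −313·4848 + 1015·1495
1 = 1015·11191 − 2343·4848
Hence 4848⁻¹ ≡ -2343 ≡ 8848 (mod 11191).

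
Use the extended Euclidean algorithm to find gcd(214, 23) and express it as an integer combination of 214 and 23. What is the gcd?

1

Repeated division:
214 = 9·23 + 7
23 = 3·7 + 2
7 = 3·2 + 1
2 = 2·1 + 0
gcd(214, 23) = 1.
Express as a combination:
1 = 7 − 3·2
1 = −3·23 + 10·7
1 = 10·214 − 93·23
So 1 = (10)·214 + (-93)·23.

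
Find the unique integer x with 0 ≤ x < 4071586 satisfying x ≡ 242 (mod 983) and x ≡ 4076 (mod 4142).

Write x = 242 + 983·k. Then 983·k ≡ 4076 − 242 ≡ 3834 (mod 4142).
Need 983⁻¹ mod 4142. Extended Euclid on (4142, 983):
4142 = 4·983 + 210
983 = 4·210 + 143
210 = 1·143 + 67
143 = 2·67 + 9
67 = 7·9 + 4
9 = 2·4 + 1
4 = 4·1 + 0
Back-substitute:
1 = 9 − 2·4
1 = −2·67 + 15·9
1 = 15·143 − 32·67
1 = −32·210 + 47·143
1 = 47·983 − 220·210
1 = −220·4142 + 927·983
983⁻¹ ≡ 927 (mod 4142), so k ≡ 927·3834 ≡ 282 (mod 4142).
x = 242 + 983·282 = 277448.

277448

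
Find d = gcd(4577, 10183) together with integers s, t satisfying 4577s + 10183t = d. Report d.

1

Euclidean algorithm:
10183 = 2·4577 + 1029
4577 = 4·1029 + 461
1029 = 2·461 + 107
461 = 4·107 + 33
107 = 3·33 + 8
33 = 4·8 + 1
8 = 8·1 + 0
gcd(4577, 10183) = 1.
Back-substituting:
1 = 33 − 4·8
1 = −4·107 + 13·33
1 = 13·461 − 56·107
1 = −56·1029 + 125·461
1 = 125·4577 − 556·1029
1 = −556·10183 + 1237·4577
So 1 = (-556)·10183 + (1237)·4577.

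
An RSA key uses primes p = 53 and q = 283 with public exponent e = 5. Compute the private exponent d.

2933

φ(n) = (p−1)(q−1) = 52·282 = 14664.
Need d with 5·d ≡ 1 (mod 14664). Apply the extended Euclidean algorithm:
14664 = 2932×5 + 4
5 = 1×4 + 1
4 = 4×1 + 0
Back-substitute:
1 = 5 − 4
1 = −14664 + 2933·5
So 5·2933 ≡ 1 (mod 14664), hence d = 2933.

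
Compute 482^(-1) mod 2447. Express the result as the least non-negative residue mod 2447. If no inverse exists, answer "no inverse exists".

66

Run Euclid on (2447, 482):
2447 = 5×482 + 37
482 = 13×37 + 1
37 = 37×1 + 0
Since gcd(482, 2447) = 1, back-substitute to write 1 as a combination:
1 = 482 − 13·37
1 = −13·2447 + 66·482
So 482·66 ≡ 1 (mod 2447).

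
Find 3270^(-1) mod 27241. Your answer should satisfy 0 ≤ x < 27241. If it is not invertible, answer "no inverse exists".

gcd(27241, 3270) by repeated division:
27241 = 8·3270 + 1081
3270 = 3·1081 + 27
1081 = 40·27 + 1
27 = 27·1 + 0
The gcd is 1. Working backward:
1 = 1081 − 40·27
1 = −40·3270 + 121·1081
1 = 121·27241 − 1008·3270
Thus 3270·(-1008) ≡ 1 (mod 27241); reducing, -1008 mod 27241 = 26233.

26233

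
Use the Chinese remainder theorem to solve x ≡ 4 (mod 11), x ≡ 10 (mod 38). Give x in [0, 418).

Write x = 4 + 11·k. Then 11·k ≡ 10 − 4 ≡ 6 (mod 38).
Need 11⁻¹ mod 38. Extended Euclid on (38, 11):
38 = 3×11 + 5
11 = 2×5 + 1
5 = 5×1 + 0
Back-substitute:
1 = 11 − 2·5
1 = −2·38 + 7·11
11⁻¹ ≡ 7 (mod 38), so k ≡ 7·6 ≡ 4 (mod 38).
x = 4 + 11·4 = 48.

48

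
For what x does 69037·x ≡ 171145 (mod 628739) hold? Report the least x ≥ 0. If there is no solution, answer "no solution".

First find gcd(69037, 628739):
628739 = 9×69037 + 7406
69037 = 9×7406 + 2383
7406 = 3×2383 + 257
2383 = 9×257 + 70
257 = 3×70 + 47
70 = 1×47 + 23
47 = 2×23 + 1
23 = 23×1 + 0
gcd = 1, so a unique solution mod 628739 exists.
Back-substitute for the Bézout coefficients:
1 = 47 − 2·23
1 = −2·70 + 3·47
1 = 3·257 − 11·70
1 = −11·2383 + 102·257
1 = 102·7406 − 317·2383
1 = −317·69037 + 2955·7406
1 = 2955·628739 − 26912·69037
So 69037·(-26912) ≡ 1 (mod 628739), giving 69037⁻¹ ≡ 601827.
x ≡ 69037⁻¹·171145 ≡ 601827·171145 ≡ 287674 (mod 628739).

287674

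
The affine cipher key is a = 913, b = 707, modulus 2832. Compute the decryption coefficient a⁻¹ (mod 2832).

gcd(2832, 913) by repeated division:
2832 = 3*913 + 93
913 = 9*93 + 76
93 = 1*76 + 17
76 = 4*17 + 8
17 = 2*8 + 1
8 = 8*1 + 0
Since gcd(913, 2832) = 1, back-substitute to write 1 as a combination:
1 = 17 − 2·8
1 = −2·76 + 9·17
1 = 9·93 − 11·76
1 = −11·913 + 108·93
1 = 108·2832 − 335·913
Hence 913⁻¹ ≡ -335 ≡ 2497 (mod 2832).

2497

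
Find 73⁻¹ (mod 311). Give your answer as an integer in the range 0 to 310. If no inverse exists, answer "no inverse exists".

98

Apply the Euclidean algorithm to 311 and 73:
311 = 4×73 + 19
73 = 3×19 + 16
19 = 1×16 + 3
16 = 5×3 + 1
3 = 3×1 + 0
gcd = 1, so the inverse exists. Back-substitute:
1 = 16 − 5·3
1 = −5·19 + 6·16
1 = 6·73 − 23·19
1 = −23·311 + 98·73
So 73·98 ≡ 1 (mod 311).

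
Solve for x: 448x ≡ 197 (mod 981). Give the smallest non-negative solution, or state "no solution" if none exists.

First find gcd(448, 981):
981 = 2*448 + 85
448 = 5*85 + 23
85 = 3*23 + 16
23 = 1*16 + 7
16 = 2*7 + 2
7 = 3*2 + 1
2 = 2*1 + 0
gcd = 1, so a unique solution mod 981 exists.
Back-substitute for the Bézout coefficients:
1 = 7 − 3·2
1 = −3·16 + 7·7
1 = 7·23 − 10·16
1 = −10·85 + 37·23
1 = 37·448 − 195·85
1 = −195·981 + 427·448
So 448·(427) ≡ 1 (mod 981), giving 448⁻¹ ≡ 427.
x ≡ 448⁻¹·197 ≡ 427·197 ≡ 734 (mod 981).

734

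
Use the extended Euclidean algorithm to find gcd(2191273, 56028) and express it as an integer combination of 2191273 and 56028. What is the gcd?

7

Euclidean algorithm:
2191273 = 39×56028 + 6181
56028 = 9×6181 + 399
6181 = 15×399 + 196
399 = 2×196 + 7
196 = 28×7 + 0
gcd(2191273, 56028) = 7.
Working backward:
7 = 399 − 2·196
7 = −2·6181 + 31·399
7 = 31·56028 − 281·6181
7 = −281·2191273 + 10990·56028
So 7 = (-281)·2191273 + (10990)·56028.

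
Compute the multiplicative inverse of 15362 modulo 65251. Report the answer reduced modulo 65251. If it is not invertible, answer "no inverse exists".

Apply the Euclidean algorithm to 65251 and 15362:
65251 = 4*15362 + 3803
15362 = 4*3803 + 150
3803 = 25*150 + 53
150 = 2*53 + 44
53 = 1*44 + 9
44 = 4*9 + 8
9 = 1*8 + 1
8 = 8*1 + 0
The gcd is 1. Working backward:
1 = 9 − 8
1 = −44 + 5·9
1 = 5·53 − 6·44
1 = −6·150 + 17·53
1 = 17·3803 − 431·150
1 = −431·15362 + 1741·3803
1 = 1741·65251 − 7395·15362
So 15362·(-7395) ≡ 1 (mod 65251), and -7395 ≡ 57856 (mod 65251).

57856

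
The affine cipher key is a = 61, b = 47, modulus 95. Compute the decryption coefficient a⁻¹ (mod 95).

Run Euclid on (95, 61):
95 = 1·61 + 34
61 = 1·34 + 27
34 = 1·27 + 7
27 = 3·7 + 6
7 = 1·6 + 1
6 = 6·1 + 0
The gcd is 1. Working backward:
1 = 7 − 6
1 = −27 + 4·7
1 = 4·34 − 5·27
1 = −5·61 + 9·34
1 = 9·95 − 14·61
So 61·(-14) ≡ 1 (mod 95), and -14 ≡ 81 (mod 95).

81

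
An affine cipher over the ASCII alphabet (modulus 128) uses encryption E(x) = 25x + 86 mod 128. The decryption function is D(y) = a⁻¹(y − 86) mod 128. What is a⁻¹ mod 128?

41

Extended Euclidean algorithm:
128 = 5×25 + 3
25 = 8×3 + 1
3 = 3×1 + 0
gcd = 1, so the inverse exists. Back-substitute:
1 = 25 − 8·3
1 = −8·128 + 41·25
So 25·41 ≡ 1 (mod 128).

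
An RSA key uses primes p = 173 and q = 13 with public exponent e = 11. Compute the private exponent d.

563

φ(n) = (p−1)(q−1) = 172·12 = 2064.
Need d with 11·d ≡ 1 (mod 2064). Apply the extended Euclidean algorithm:
2064 = 187·11 + 7
11 = 1·7 + 4
7 = 1·4 + 3
4 = 1·3 + 1
3 = 3·1 + 0
Back-substitute:
1 = 4 − 3
1 = −7 + 2·4
1 = 2·11 − 3·7
1 = −3·2064 + 563·11
So 11·563 ≡ 1 (mod 2064), hence d = 563.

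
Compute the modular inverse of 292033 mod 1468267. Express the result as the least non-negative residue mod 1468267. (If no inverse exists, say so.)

Extended Euclidean algorithm:
1468267 = 5·292033 + 8102
292033 = 36·8102 + 361
8102 = 22·361 + 160
361 = 2·160 + 41
160 = 3·41 + 37
41 = 1·37 + 4
37 = 9·4 + 1
4 = 4·1 + 0
The gcd is 1. Working backward:
1 = 37 − 9·4
1 = −9·41 + 10·37
1 = 10·160 − 39·41
1 = −39·361 + 88·160
1 = 88·8102 − 1975·361
1 = −1975·292033 + 71188·8102
1 = 71188·1468267 − 357915·292033
Thus 292033·(-357915) ≡ 1 (mod 1468267); reducing, -357915 mod 1468267 = 1110352.

1110352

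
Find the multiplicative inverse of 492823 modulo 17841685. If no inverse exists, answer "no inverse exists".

Apply the Euclidean algorithm to 17841685 and 492823:
17841685 = 36*492823 + 100057
492823 = 4*100057 + 92595
100057 = 1*92595 + 7462
92595 = 12*7462 + 3051
7462 = 2*3051 + 1360
3051 = 2*1360 + 331
1360 = 4*331 + 36
331 = 9*36 + 7
36 = 5*7 + 1
7 = 7*1 + 0
Since gcd(492823, 17841685) = 1, back-substitute to write 1 as a combination:
1 = 36 − 5·7
1 = −5·331 + 46·36
1 = 46·1360 − 189·331
1 = −189·3051 + 424·1360
1 = 424·7462 − 1037·3051
1 = −1037·92595 + 12868·7462
1 = 12868·100057 − 13905·92595
1 = −13905·492823 + 68488·100057
1 = 68488·17841685 − 2479473·492823
Hence 492823⁻¹ ≡ -2479473 ≡ 15362212 (mod 17841685).

15362212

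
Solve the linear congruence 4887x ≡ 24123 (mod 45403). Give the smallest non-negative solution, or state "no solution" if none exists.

41701

First find gcd(4887, 45403):
45403 = 9*4887 + 1420
4887 = 3*1420 + 627
1420 = 2*627 + 166
627 = 3*166 + 129
166 = 1*129 + 37
129 = 3*37 + 18
37 = 2*18 + 1
18 = 18*1 + 0
gcd = 1, so a unique solution mod 45403 exists.
Back-substitute for the Bézout coefficients:
1 = 37 − 2·18
1 = −2·129 + 7·37
1 = 7·166 − 9·129
1 = −9·627 + 34·166
1 = 34·1420 − 77·627
1 = −77·4887 + 265·1420
1 = 265·45403 − 2462·4887
So 4887·(-2462) ≡ 1 (mod 45403), giving 4887⁻¹ ≡ 42941.
x ≡ 4887⁻¹·24123 ≡ 42941·24123 ≡ 41701 (mod 45403).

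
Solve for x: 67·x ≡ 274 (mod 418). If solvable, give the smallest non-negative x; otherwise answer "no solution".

54

First find gcd(67, 418):
418 = 6·67 + 16
67 = 4·16 + 3
16 = 5·3 + 1
3 = 3·1 + 0
gcd = 1, so a unique solution mod 418 exists.
Back-substitute for the Bézout coefficients:
1 = 16 − 5·3
1 = −5·67 + 21·16
1 = 21·418 − 131·67
So 67·(-131) ≡ 1 (mod 418), giving 67⁻¹ ≡ 287.
x ≡ 67⁻¹·274 ≡ 287·274 ≡ 54 (mod 418).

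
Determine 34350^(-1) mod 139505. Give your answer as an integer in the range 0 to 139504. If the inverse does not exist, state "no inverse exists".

Euclidean algorithm on 139505, 34350:
139505 = 4·34350 + 2105
34350 = 16·2105 + 670
2105 = 3·670 + 95
670 = 7·95 + 5
95 = 19·5 + 0
The gcd is 5, not 1, hence no inverse exists.

no inverse exists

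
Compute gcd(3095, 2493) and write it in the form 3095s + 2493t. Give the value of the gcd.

Repeated division:
3095 = 1*2493 + 602
2493 = 4*602 + 85
602 = 7*85 + 7
85 = 12*7 + 1
7 = 7*1 + 0
gcd(3095, 2493) = 1.
Back-substituting:
1 = 85 − 12·7
1 = −12·602 + 85·85
1 = 85·2493 − 352·602
1 = −352·3095 + 437·2493
So 1 = (-352)·3095 + (437)·2493.

1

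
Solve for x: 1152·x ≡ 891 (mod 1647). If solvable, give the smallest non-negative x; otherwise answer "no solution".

First find gcd(1152, 1647):
1647 = 1*1152 + 495
1152 = 2*495 + 162
495 = 3*162 + 9
162 = 18*9 + 0
gcd = 9 and 9 | 891, so solutions exist. Divide through by 9: 128x ≡ 99 (mod 183).
Now find 128⁻¹ mod 183:
183 = 1×128 + 55
128 = 2×55 + 18
55 = 3×18 + 1
18 = 18×1 + 0
Back-substitute:
1 = 55 − 3·18
1 = −3·128 + 7·55
1 = 7·183 − 10·128
So 128·(-10) ≡ 1 (mod 183), i.e. 128⁻¹ ≡ 173.
Then x ≡ 173·99 ≡ 108 (mod 183); the smallest non-negative solution is x = 108.

108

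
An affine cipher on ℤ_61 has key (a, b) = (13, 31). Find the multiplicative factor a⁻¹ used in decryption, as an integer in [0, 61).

Extended Euclidean algorithm:
61 = 4×13 + 9
13 = 1×9 + 4
9 = 2×4 + 1
4 = 4×1 + 0
gcd = 1, so the inverse exists. Back-substitute:
1 = 9 − 2·4
1 = −2·13 + 3·9
1 = 3·61 − 14·13
So 13·(-14) ≡ 1 (mod 61), and -14 ≡ 47 (mod 61).

47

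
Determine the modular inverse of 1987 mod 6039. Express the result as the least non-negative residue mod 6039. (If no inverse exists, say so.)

gcd(6039, 1987) by repeated division:
6039 = 3·1987 + 78
1987 = 25·78 + 37
78 = 2·37 + 4
37 = 9·4 + 1
4 = 4·1 + 0
gcd = 1, so the inverse exists. Back-substitute:
1 = 37 − 9·4
1 = −9·78 + 19·37
1 = 19·1987 − 484·78
1 = −484·6039 + 1471·1987
So 1987·1471 ≡ 1 (mod 6039).

1471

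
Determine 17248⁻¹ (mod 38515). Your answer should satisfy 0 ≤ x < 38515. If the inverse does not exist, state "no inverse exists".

Run Euclid on (38515, 17248):
38515 = 2×17248 + 4019
17248 = 4×4019 + 1172
4019 = 3×1172 + 503
1172 = 2×503 + 166
503 = 3×166 + 5
166 = 33×5 + 1
5 = 5×1 + 0
The gcd is 1. Working backward:
1 = 166 − 33·5
1 = −33·503 + 100·166
1 = 100·1172 − 233·503
1 = −233·4019 + 799·1172
1 = 799·17248 − 3429·4019
1 = −3429·38515 + 7657·17248
So 17248·7657 ≡ 1 (mod 38515).

7657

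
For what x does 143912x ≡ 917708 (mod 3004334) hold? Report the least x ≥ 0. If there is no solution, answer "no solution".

50485

First find gcd(143912, 3004334):
3004334 = 20×143912 + 126094
143912 = 1×126094 + 17818
126094 = 7×17818 + 1368
17818 = 13×1368 + 34
1368 = 40×34 + 8
34 = 4×8 + 2
8 = 4×2 + 0
gcd = 2 and 2 | 917708, so solutions exist. Divide through by 2: 71956x ≡ 458854 (mod 1502167).
Now find 71956⁻¹ mod 1502167:
1502167 = 20×71956 + 63047
71956 = 1×63047 + 8909
63047 = 7×8909 + 684
8909 = 13×684 + 17
684 = 40×17 + 4
17 = 4×4 + 1
4 = 4×1 + 0
Back-substitute:
1 = 17 − 4·4
1 = −4·684 + 161·17
1 = 161·8909 − 2097·684
1 = −2097·63047 + 14840·8909
1 = 14840·71956 − 16937·63047
1 = −16937·1502167 + 353580·71956
So 71956⁻¹ ≡ 353580 (mod 1502167).
Then x ≡ 353580·458854 ≡ 50485 (mod 1502167); the smallest non-negative solution is x = 50485.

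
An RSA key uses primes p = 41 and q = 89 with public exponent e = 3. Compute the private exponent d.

2347

φ(n) = (p−1)(q−1) = 40·88 = 3520.
Need d with 3·d ≡ 1 (mod 3520). Apply the extended Euclidean algorithm:
3520 = 1173·3 + 1
3 = 3·1 + 0
Back-substitute:
1 = 3520 − 1173·3
So 3·(-1173) ≡ 1 (mod 3520), hence d ≡ -1173 ≡ 2347 (mod 3520).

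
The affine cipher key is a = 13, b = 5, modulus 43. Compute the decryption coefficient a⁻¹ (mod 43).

gcd(43, 13) by repeated division:
43 = 3*13 + 4
13 = 3*4 + 1
4 = 4*1 + 0
Since gcd(13, 43) = 1, back-substitute to write 1 as a combination:
1 = 13 − 3·4
1 = −3·43 + 10·13
So 13·10 ≡ 1 (mod 43).

10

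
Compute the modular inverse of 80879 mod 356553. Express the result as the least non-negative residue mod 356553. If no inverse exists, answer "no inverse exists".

317225

Extended Euclidean algorithm:
356553 = 4×80879 + 33037
80879 = 2×33037 + 14805
33037 = 2×14805 + 3427
14805 = 4×3427 + 1097
3427 = 3×1097 + 136
1097 = 8×136 + 9
136 = 15×9 + 1
9 = 9×1 + 0
gcd = 1, so the inverse exists. Back-substitute:
1 = 136 − 15·9
1 = −15·1097 + 121·136
1 = 121·3427 − 378·1097
1 = −378·14805 + 1633·3427
1 = 1633·33037 − 3644·14805
1 = −3644·80879 + 8921·33037
1 = 8921·356553 − 39328·80879
Hence 80879⁻¹ ≡ -39328 ≡ 317225 (mod 356553).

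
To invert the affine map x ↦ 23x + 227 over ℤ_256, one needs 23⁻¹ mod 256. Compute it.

Apply the Euclidean algorithm to 256 and 23:
256 = 11*23 + 3
23 = 7*3 + 2
3 = 1*2 + 1
2 = 2*1 + 0
The gcd is 1. Working backward:
1 = 3 − 2
1 = −23 + 8·3
1 = 8·256 − 89·23
Hence 23⁻¹ ≡ -89 ≡ 167 (mod 256).

167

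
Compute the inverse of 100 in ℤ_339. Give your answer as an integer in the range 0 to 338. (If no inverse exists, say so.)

Run Euclid on (339, 100):
339 = 3*100 + 39
100 = 2*39 + 22
39 = 1*22 + 17
22 = 1*17 + 5
17 = 3*5 + 2
5 = 2*2 + 1
2 = 2*1 + 0
Since gcd(100, 339) = 1, back-substitute to write 1 as a combination:
1 = 5 − 2·2
1 = −2·17 + 7·5
1 = 7·22 − 9·17
1 = −9·39 + 16·22
1 = 16·100 − 41·39
1 = −41·339 + 139·100
So 100·139 ≡ 1 (mod 339).

139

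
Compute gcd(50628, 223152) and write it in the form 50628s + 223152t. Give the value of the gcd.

12

Repeated division:
223152 = 4*50628 + 20640
50628 = 2*20640 + 9348
20640 = 2*9348 + 1944
9348 = 4*1944 + 1572
1944 = 1*1572 + 372
1572 = 4*372 + 84
372 = 4*84 + 36
84 = 2*36 + 12
36 = 3*12 + 0
gcd(50628, 223152) = 12.
Working backward:
12 = 84 − 2·36
12 = −2·372 + 9·84
12 = 9·1572 − 38·372
12 = −38·1944 + 47·1572
12 = 47·9348 − 226·1944
12 = −226·20640 + 499·9348
12 = 499·50628 − 1224·20640
12 = −1224·223152 + 5395·50628
So 12 = (-1224)·223152 + (5395)·50628.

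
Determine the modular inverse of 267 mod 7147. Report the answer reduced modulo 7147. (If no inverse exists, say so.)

Run Euclid on (7147, 267):
7147 = 26*267 + 205
267 = 1*205 + 62
205 = 3*62 + 19
62 = 3*19 + 5
19 = 3*5 + 4
5 = 1*4 + 1
4 = 4*1 + 0
The gcd is 1. Working backward:
1 = 5 − 4
1 = −19 + 4·5
1 = 4·62 − 13·19
1 = −13·205 + 43·62
1 = 43·267 − 56·205
1 = −56·7147 + 1499·267
So 267·1499 ≡ 1 (mod 7147).

1499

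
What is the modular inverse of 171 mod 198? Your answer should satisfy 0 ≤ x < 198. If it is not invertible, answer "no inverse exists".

no inverse exists

Compute gcd(171, 198):
198 = 1×171 + 27
171 = 6×27 + 9
27 = 3×9 + 0
The gcd is 9, not 1, hence no inverse exists.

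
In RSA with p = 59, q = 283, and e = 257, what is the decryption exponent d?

φ(n) = (p−1)(q−1) = 58·282 = 16356.
Need d with 257·d ≡ 1 (mod 16356). Apply the extended Euclidean algorithm:
16356 = 63·257 + 165
257 = 1·165 + 92
165 = 1·92 + 73
92 = 1·73 + 19
73 = 3·19 + 16
19 = 1·16 + 3
16 = 5·3 + 1
3 = 3·1 + 0
Back-substitute:
1 = 16 − 5·3
1 = −5·19 + 6·16
1 = 6·73 − 23·19
1 = −23·92 + 29·73
1 = 29·165 − 52·92
1 = −52·257 + 81·165
1 = 81·16356 − 5155·257
So 257·(-5155) ≡ 1 (mod 16356), hence d ≡ -5155 ≡ 11201 (mod 16356).

11201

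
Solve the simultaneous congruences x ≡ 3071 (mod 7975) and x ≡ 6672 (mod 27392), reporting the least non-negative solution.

Write x = 3071 + 7975·k. Then 7975·k ≡ 6672 − 3071 ≡ 3601 (mod 27392).
Need 7975⁻¹ mod 27392. Extended Euclid on (27392, 7975):
27392 = 3*7975 + 3467
7975 = 2*3467 + 1041
3467 = 3*1041 + 344
1041 = 3*344 + 9
344 = 38*9 + 2
9 = 4*2 + 1
2 = 2*1 + 0
Back-substitute:
1 = 9 − 4·2
1 = −4·344 + 153·9
1 = 153·1041 − 463·344
1 = −463·3467 + 1542·1041
1 = 1542·7975 − 3547·3467
1 = −3547·27392 + 12183·7975
7975⁻¹ ≡ 12183 (mod 27392), so k ≡ 12183·3601 ≡ 16391 (mod 27392).
x = 3071 + 7975·16391 = 130721296.

130721296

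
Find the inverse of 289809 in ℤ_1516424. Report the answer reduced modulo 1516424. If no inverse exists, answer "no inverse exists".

no inverse exists

Euclidean algorithm on 1516424, 289809:
1516424 = 5·289809 + 67379
289809 = 4·67379 + 20293
67379 = 3·20293 + 6500
20293 = 3·6500 + 793
6500 = 8·793 + 156
793 = 5·156 + 13
156 = 12·13 + 0
The gcd is 13, not 1, hence no inverse exists.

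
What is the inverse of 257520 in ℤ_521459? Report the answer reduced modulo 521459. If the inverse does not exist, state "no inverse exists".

426087

gcd(521459, 257520) by repeated division:
521459 = 2×257520 + 6419
257520 = 40×6419 + 760
6419 = 8×760 + 339
760 = 2×339 + 82
339 = 4×82 + 11
82 = 7×11 + 5
11 = 2×5 + 1
5 = 5×1 + 0
The gcd is 1. Working backward:
1 = 11 − 2·5
1 = −2·82 + 15·11
1 = 15·339 − 62·82
1 = −62·760 + 139·339
1 = 139·6419 − 1174·760
1 = −1174·257520 + 47099·6419
1 = 47099·521459 − 95372·257520
So 257520·(-95372) ≡ 1 (mod 521459), and -95372 ≡ 426087 (mod 521459).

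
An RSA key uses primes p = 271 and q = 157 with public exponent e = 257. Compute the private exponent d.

φ(n) = (p−1)(q−1) = 270·156 = 42120.
Need d with 257·d ≡ 1 (mod 42120). Apply the extended Euclidean algorithm:
42120 = 163·257 + 229
257 = 1·229 + 28
229 = 8·28 + 5
28 = 5·5 + 3
5 = 1·3 + 2
3 = 1·2 + 1
2 = 2·1 + 0
Back-substitute:
1 = 3 − 2
1 = −5 + 2·3
1 = 2·28 − 11·5
1 = −11·229 + 90·28
1 = 90·257 − 101·229
1 = −101·42120 + 16553·257
So 257·16553 ≡ 1 (mod 42120), hence d = 16553.

16553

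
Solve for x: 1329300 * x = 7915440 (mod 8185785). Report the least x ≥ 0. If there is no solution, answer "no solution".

369213

First find gcd(1329300, 8185785):
8185785 = 6·1329300 + 209985
1329300 = 6·209985 + 69390
209985 = 3·69390 + 1815
69390 = 38·1815 + 420
1815 = 4·420 + 135
420 = 3·135 + 15
135 = 9·15 + 0
gcd = 15 and 15 | 7915440, so solutions exist. Divide through by 15: 88620x ≡ 527696 (mod 545719).
Now find 88620⁻¹ mod 545719:
545719 = 6·88620 + 13999
88620 = 6·13999 + 4626
13999 = 3·4626 + 121
4626 = 38·121 + 28
121 = 4·28 + 9
28 = 3·9 + 1
9 = 9·1 + 0
Back-substitute:
1 = 28 − 3·9
1 = −3·121 + 13·28
1 = 13·4626 − 497·121
1 = −497·13999 + 1504·4626
1 = 1504·88620 − 9521·13999
1 = −9521·545719 + 58630·88620
So 88620⁻¹ ≡ 58630 (mod 545719).
Then x ≡ 58630·527696 ≡ 369213 (mod 545719); the smallest non-negative solution is x = 369213.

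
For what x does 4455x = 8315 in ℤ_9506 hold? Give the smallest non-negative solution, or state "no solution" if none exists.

2221

First find gcd(4455, 9506):
9506 = 2·4455 + 596
4455 = 7·596 + 283
596 = 2·283 + 30
283 = 9·30 + 13
30 = 2·13 + 4
13 = 3·4 + 1
4 = 4·1 + 0
gcd = 1, so a unique solution mod 9506 exists.
Back-substitute for the Bézout coefficients:
1 = 13 − 3·4
1 = −3·30 + 7·13
1 = 7·283 − 66·30
1 = −66·596 + 139·283
1 = 139·4455 − 1039·596
1 = −1039·9506 + 2217·4455
So 4455·(2217) ≡ 1 (mod 9506), giving 4455⁻¹ ≡ 2217.
x ≡ 4455⁻¹·8315 ≡ 2217·8315 ≡ 2221 (mod 9506).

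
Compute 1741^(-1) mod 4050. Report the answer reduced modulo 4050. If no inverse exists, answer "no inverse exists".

Run Euclid on (4050, 1741):
4050 = 2*1741 + 568
1741 = 3*568 + 37
568 = 15*37 + 13
37 = 2*13 + 11
13 = 1*11 + 2
11 = 5*2 + 1
2 = 2*1 + 0
The gcd is 1. Working backward:
1 = 11 − 5·2
1 = −5·13 + 6·11
1 = 6·37 − 17·13
1 = −17·568 + 261·37
1 = 261·1741 − 800·568
1 = −800·4050 + 1861·1741
So 1741·1861 ≡ 1 (mod 4050).

1861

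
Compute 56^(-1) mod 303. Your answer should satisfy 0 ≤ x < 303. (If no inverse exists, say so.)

gcd(303, 56) by repeated division:
303 = 5·56 + 23
56 = 2·23 + 10
23 = 2·10 + 3
10 = 3·3 + 1
3 = 3·1 + 0
The gcd is 1. Working backward:
1 = 10 − 3·3
1 = −3·23 + 7·10
1 = 7·56 − 17·23
1 = −17·303 + 92·56
So 56·92 ≡ 1 (mod 303).

92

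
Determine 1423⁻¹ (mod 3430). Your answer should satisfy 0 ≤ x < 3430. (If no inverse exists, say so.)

417

Run Euclid on (3430, 1423):
3430 = 2×1423 + 584
1423 = 2×584 + 255
584 = 2×255 + 74
255 = 3×74 + 33
74 = 2×33 + 8
33 = 4×8 + 1
8 = 8×1 + 0
The gcd is 1. Working backward:
1 = 33 − 4·8
1 = −4·74 + 9·33
1 = 9·255 − 31·74
1 = −31·584 + 71·255
1 = 71·1423 − 173·584
1 = −173·3430 + 417·1423
So 1423·417 ≡ 1 (mod 3430).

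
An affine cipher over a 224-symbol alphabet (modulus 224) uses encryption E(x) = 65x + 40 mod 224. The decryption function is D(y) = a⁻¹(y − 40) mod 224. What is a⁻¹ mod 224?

Apply the Euclidean algorithm to 224 and 65:
224 = 3×65 + 29
65 = 2×29 + 7
29 = 4×7 + 1
7 = 7×1 + 0
Since gcd(65, 224) = 1, back-substitute to write 1 as a combination:
1 = 29 − 4·7
1 = −4·65 + 9·29
1 = 9·224 − 31·65
So 65·(-31) ≡ 1 (mod 224), and -31 ≡ 193 (mod 224).

193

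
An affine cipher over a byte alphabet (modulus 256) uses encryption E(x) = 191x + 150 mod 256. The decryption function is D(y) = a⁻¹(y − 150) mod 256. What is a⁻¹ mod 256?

63

Extended Euclidean algorithm:
256 = 1×191 + 65
191 = 2×65 + 61
65 = 1×61 + 4
61 = 15×4 + 1
4 = 4×1 + 0
gcd = 1, so the inverse exists. Back-substitute:
1 = 61 − 15·4
1 = −15·65 + 16·61
1 = 16·191 − 47·65
1 = −47·256 + 63·191
So 191·63 ≡ 1 (mod 256).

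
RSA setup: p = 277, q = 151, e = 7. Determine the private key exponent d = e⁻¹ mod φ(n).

φ(n) = (p−1)(q−1) = 276·150 = 41400.
Need d with 7·d ≡ 1 (mod 41400). Apply the extended Euclidean algorithm:
41400 = 5914*7 + 2
7 = 3*2 + 1
2 = 2*1 + 0
Back-substitute:
1 = 7 − 3·2
1 = −3·41400 + 17743·7
So 7·17743 ≡ 1 (mod 41400), hence d = 17743.

17743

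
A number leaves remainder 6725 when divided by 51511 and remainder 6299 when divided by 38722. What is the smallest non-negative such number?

Write x = 6725 + 51511·k. Then 51511·k ≡ 6299 − 6725 ≡ 38296 (mod 38722).
Need 51511⁻¹ mod 38722. Extended Euclid on (38722, 12789):
38722 = 3×12789 + 355
12789 = 36×355 + 9
355 = 39×9 + 4
9 = 2×4 + 1
4 = 4×1 + 0
Back-substitute:
1 = 9 − 2·4
1 = −2·355 + 79·9
1 = 79·12789 − 2846·355
1 = −2846·38722 + 8617·12789
51511⁻¹ ≡ 8617 (mod 38722), so k ≡ 8617·38296 ≡ 7748 (mod 38722).
x = 6725 + 51511·7748 = 399113953.

399113953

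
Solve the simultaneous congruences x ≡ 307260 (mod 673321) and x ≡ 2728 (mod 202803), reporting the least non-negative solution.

11062297969

Write x = 307260 + 673321·k. Then 673321·k ≡ 2728 − 307260 ≡ 101074 (mod 202803).
Need 673321⁻¹ mod 202803. Extended Euclid on (202803, 64912):
202803 = 3·64912 + 8067
64912 = 8·8067 + 376
8067 = 21·376 + 171
376 = 2·171 + 34
171 = 5·34 + 1
34 = 34·1 + 0
Back-substitute:
1 = 171 − 5·34
1 = −5·376 + 11·171
1 = 11·8067 − 236·376
1 = −236·64912 + 1899·8067
1 = 1899·202803 − 5933·64912
673321⁻¹ ≡ 196870 (mod 202803), so k ≡ 196870·101074 ≡ 16429 (mod 202803).
x = 307260 + 673321·16429 = 11062297969.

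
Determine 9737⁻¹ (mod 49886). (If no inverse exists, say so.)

Run Euclid on (49886, 9737):
49886 = 5*9737 + 1201
9737 = 8*1201 + 129
1201 = 9*129 + 40
129 = 3*40 + 9
40 = 4*9 + 4
9 = 2*4 + 1
4 = 4*1 + 0
The gcd is 1. Working backward:
1 = 9 − 2·4
1 = −2·40 + 9·9
1 = 9·129 − 29·40
1 = −29·1201 + 270·129
1 = 270·9737 − 2189·1201
1 = −2189·49886 + 11215·9737
So 9737·11215 ≡ 1 (mod 49886).

11215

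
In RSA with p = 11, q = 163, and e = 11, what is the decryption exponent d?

1031

φ(n) = (p−1)(q−1) = 10·162 = 1620.
Need d with 11·d ≡ 1 (mod 1620). Apply the extended Euclidean algorithm:
1620 = 147×11 + 3
11 = 3×3 + 2
3 = 1×2 + 1
2 = 2×1 + 0
Back-substitute:
1 = 3 − 2
1 = −11 + 4·3
1 = 4·1620 − 589·11
So 11·(-589) ≡ 1 (mod 1620), hence d ≡ -589 ≡ 1031 (mod 1620).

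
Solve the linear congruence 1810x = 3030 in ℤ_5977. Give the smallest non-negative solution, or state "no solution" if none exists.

1983

First find gcd(1810, 5977):
5977 = 3*1810 + 547
1810 = 3*547 + 169
547 = 3*169 + 40
169 = 4*40 + 9
40 = 4*9 + 4
9 = 2*4 + 1
4 = 4*1 + 0
gcd = 1, so a unique solution mod 5977 exists.
Back-substitute for the Bézout coefficients:
1 = 9 − 2·4
1 = −2·40 + 9·9
1 = 9·169 − 38·40
1 = −38·547 + 123·169
1 = 123·1810 − 407·547
1 = −407·5977 + 1344·1810
So 1810·(1344) ≡ 1 (mod 5977), giving 1810⁻¹ ≡ 1344.
x ≡ 1810⁻¹·3030 ≡ 1344·3030 ≡ 1983 (mod 5977).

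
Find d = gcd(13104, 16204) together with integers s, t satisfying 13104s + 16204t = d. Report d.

4

Apply Euclid's algorithm to 16204 and 13104:
16204 = 1*13104 + 3100
13104 = 4*3100 + 704
3100 = 4*704 + 284
704 = 2*284 + 136
284 = 2*136 + 12
136 = 11*12 + 4
12 = 3*4 + 0
gcd(13104, 16204) = 4.
Working backward:
4 = 136 − 11·12
4 = −11·284 + 23·136
4 = 23·704 − 57·284
4 = −57·3100 + 251·704
4 = 251·13104 − 1061·3100
4 = −1061·16204 + 1312·13104
So 4 = (-1061)·16204 + (1312)·13104.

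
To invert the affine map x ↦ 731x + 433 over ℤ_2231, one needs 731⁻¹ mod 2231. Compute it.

998

Apply the Euclidean algorithm to 2231 and 731:
2231 = 3×731 + 38
731 = 19×38 + 9
38 = 4×9 + 2
9 = 4×2 + 1
2 = 2×1 + 0
gcd = 1, so the inverse exists. Back-substitute:
1 = 9 − 4·2
1 = −4·38 + 17·9
1 = 17·731 − 327·38
1 = −327·2231 + 998·731
So 731·998 ≡ 1 (mod 2231).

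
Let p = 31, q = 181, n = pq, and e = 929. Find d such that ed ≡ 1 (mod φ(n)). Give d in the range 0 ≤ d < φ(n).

3569

φ(n) = (p−1)(q−1) = 30·180 = 5400.
Need d with 929·d ≡ 1 (mod 5400). Apply the extended Euclidean algorithm:
5400 = 5*929 + 755
929 = 1*755 + 174
755 = 4*174 + 59
174 = 2*59 + 56
59 = 1*56 + 3
56 = 18*3 + 2
3 = 1*2 + 1
2 = 2*1 + 0
Back-substitute:
1 = 3 − 2
1 = −56 + 19·3
1 = 19·59 − 20·56
1 = −20·174 + 59·59
1 = 59·755 − 256·174
1 = −256·929 + 315·755
1 = 315·5400 − 1831·929
So 929·(-1831) ≡ 1 (mod 5400), hence d ≡ -1831 ≡ 3569 (mod 5400).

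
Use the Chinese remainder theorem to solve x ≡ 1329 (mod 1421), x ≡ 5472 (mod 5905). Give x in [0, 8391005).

843982

Write x = 1329 + 1421·k. Then 1421·k ≡ 5472 − 1329 ≡ 4143 (mod 5905).
Need 1421⁻¹ mod 5905. Extended Euclid on (5905, 1421):
5905 = 4*1421 + 221
1421 = 6*221 + 95
221 = 2*95 + 31
95 = 3*31 + 2
31 = 15*2 + 1
2 = 2*1 + 0
Back-substitute:
1 = 31 − 15·2
1 = −15·95 + 46·31
1 = 46·221 − 107·95
1 = −107·1421 + 688·221
1 = 688·5905 − 2859·1421
1421⁻¹ ≡ 3046 (mod 5905), so k ≡ 3046·4143 ≡ 593 (mod 5905).
x = 1329 + 1421·593 = 843982.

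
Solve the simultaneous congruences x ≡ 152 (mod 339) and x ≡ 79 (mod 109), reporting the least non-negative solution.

Write x = 152 + 339·k. Then 339·k ≡ 79 − 152 ≡ 36 (mod 109).
Need 339⁻¹ mod 109. Extended Euclid on (109, 12):
109 = 9×12 + 1
12 = 12×1 + 0
Back-substitute:
1 = 109 − 9·12
339⁻¹ ≡ 100 (mod 109), so k ≡ 100·36 ≡ 3 (mod 109).
x = 152 + 339·3 = 1169.

1169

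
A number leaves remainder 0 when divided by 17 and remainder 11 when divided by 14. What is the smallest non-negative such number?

221

Write x = 0 + 17·k. Then 17·k ≡ 11 − 0 ≡ 11 (mod 14).
Need 17⁻¹ mod 14. Extended Euclid on (14, 3):
14 = 4×3 + 2
3 = 1×2 + 1
2 = 2×1 + 0
Back-substitute:
1 = 3 − 2
1 = −14 + 5·3
17⁻¹ ≡ 5 (mod 14), so k ≡ 5·11 ≡ 13 (mod 14).
x = 0 + 17·13 = 221.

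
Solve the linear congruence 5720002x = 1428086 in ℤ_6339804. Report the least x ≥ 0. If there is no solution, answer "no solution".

First find gcd(5720002, 6339804):
6339804 = 1·5720002 + 619802
5720002 = 9·619802 + 141784
619802 = 4·141784 + 52666
141784 = 2·52666 + 36452
52666 = 1·36452 + 16214
36452 = 2·16214 + 4024
16214 = 4·4024 + 118
4024 = 34·118 + 12
118 = 9·12 + 10
12 = 1·10 + 2
10 = 5·2 + 0
gcd = 2 and 2 | 1428086, so solutions exist. Divide through by 2: 2860001x ≡ 714043 (mod 3169902).
Now find 2860001⁻¹ mod 3169902:
3169902 = 1×2860001 + 309901
2860001 = 9×309901 + 70892
309901 = 4×70892 + 26333
70892 = 2×26333 + 18226
26333 = 1×18226 + 8107
18226 = 2×8107 + 2012
8107 = 4×2012 + 59
2012 = 34×59 + 6
59 = 9×6 + 5
6 = 1×5 + 1
5 = 5×1 + 0
Back-substitute:
1 = 6 − 5
1 = −59 + 10·6
1 = 10·2012 − 341·59
1 = −341·8107 + 1374·2012
1 = 1374·18226 − 3089·8107
1 = −3089·26333 + 4463·18226
1 = 4463·70892 − 12015·26333
1 = −12015·309901 + 52523·70892
1 = 52523·2860001 − 484722·309901
1 = −484722·3169902 + 537245·2860001
So 2860001⁻¹ ≡ 537245 (mod 3169902).
Then x ≡ 537245·714043 ≡ 831299 (mod 3169902); the smallest non-negative solution is x = 831299.

831299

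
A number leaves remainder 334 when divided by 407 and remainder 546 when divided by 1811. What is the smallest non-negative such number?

Write x = 334 + 407·k. Then 407·k ≡ 546 − 334 ≡ 212 (mod 1811).
Need 407⁻¹ mod 1811. Extended Euclid on (1811, 407):
1811 = 4*407 + 183
407 = 2*183 + 41
183 = 4*41 + 19
41 = 2*19 + 3
19 = 6*3 + 1
3 = 3*1 + 0
Back-substitute:
1 = 19 − 6·3
1 = −6·41 + 13·19
1 = 13·183 − 58·41
1 = −58·407 + 129·183
1 = 129·1811 − 574·407
407⁻¹ ≡ 1237 (mod 1811), so k ≡ 1237·212 ≡ 1460 (mod 1811).
x = 334 + 407·1460 = 594554.

594554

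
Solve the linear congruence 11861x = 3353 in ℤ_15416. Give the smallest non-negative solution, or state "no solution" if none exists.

7861

First find gcd(11861, 15416):
15416 = 1×11861 + 3555
11861 = 3×3555 + 1196
3555 = 2×1196 + 1163
1196 = 1×1163 + 33
1163 = 35×33 + 8
33 = 4×8 + 1
8 = 8×1 + 0
gcd = 1, so a unique solution mod 15416 exists.
Back-substitute for the Bézout coefficients:
1 = 33 − 4·8
1 = −4·1163 + 141·33
1 = 141·1196 − 145·1163
1 = −145·3555 + 431·1196
1 = 431·11861 − 1438·3555
1 = −1438·15416 + 1869·11861
So 11861·(1869) ≡ 1 (mod 15416), giving 11861⁻¹ ≡ 1869.
x ≡ 11861⁻¹·3353 ≡ 1869·3353 ≡ 7861 (mod 15416).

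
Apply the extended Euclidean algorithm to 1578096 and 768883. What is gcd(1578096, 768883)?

Repeated division:
1578096 = 2·768883 + 40330
768883 = 19·40330 + 2613
40330 = 15·2613 + 1135
2613 = 2·1135 + 343
1135 = 3·343 + 106
343 = 3·106 + 25
106 = 4·25 + 6
25 = 4·6 + 1
6 = 6·1 + 0
gcd(1578096, 768883) = 1.
Back-substituting:
1 = 25 − 4·6
1 = −4·106 + 17·25
1 = 17·343 − 55·106
1 = −55·1135 + 182·343
1 = 182·2613 − 419·1135
1 = −419·40330 + 6467·2613
1 = 6467·768883 − 123292·40330
1 = −123292·1578096 + 253051·768883
So 1 = (-123292)·1578096 + (253051)·768883.

1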